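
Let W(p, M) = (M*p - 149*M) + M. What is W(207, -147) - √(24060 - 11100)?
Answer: -8673 - 36*√10 ≈ -8786.8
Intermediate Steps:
W(p, M) = -148*M + M*p (W(p, M) = (-149*M + M*p) + M = -148*M + M*p)
W(207, -147) - √(24060 - 11100) = -147*(-148 + 207) - √(24060 - 11100) = -147*59 - √12960 = -8673 - 36*√10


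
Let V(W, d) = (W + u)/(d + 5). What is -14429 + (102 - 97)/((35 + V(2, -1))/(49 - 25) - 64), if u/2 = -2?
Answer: -14443509/1001 ≈ -14429.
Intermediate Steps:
u = -4 (u = 2*(-2) = -4)
V(W, d) = (-4 + W)/(5 + d) (V(W, d) = (W - 4)/(d + 5) = (-4 + W)/(5 + d))
-14429 + (102 - 97)/((35 + V(2, -1))/(49 - 25) - 64) = -14429 + (102 - 97)/((35 + (-4 + 2)/(5 - 1))/(49 - 25) - 64) = -14429 + 5/((35 - 2/4)/24 - 64) = -14429 + 5/((35 + (¼)*(-2))*(1/24) - 64) = -14429 + 5/((35 - ½)*(1/24) - 64) = -14429 + 5/((69/2)*(1/24) - 64) = -14429 + 5/(23/16 - 64) = -14429 + 5/(-1001/16) = -14429 - 16/1001*5 = -14429 - 80/1001 = -14443509/1001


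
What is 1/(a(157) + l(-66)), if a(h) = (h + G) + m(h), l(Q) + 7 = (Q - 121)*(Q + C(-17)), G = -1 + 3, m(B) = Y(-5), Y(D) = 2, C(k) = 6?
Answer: 1/11374 ≈ 8.7920e-5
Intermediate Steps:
m(B) = 2
G = 2
l(Q) = -7 + (-121 + Q)*(6 + Q) (l(Q) = -7 + (Q - 121)*(Q + 6) = -7 + (-121 + Q)*(6 + Q))
a(h) = 4 + h (a(h) = (h + 2) + 2 = (2 + h) + 2 = 4 + h)
1/(a(157) + l(-66)) = 1/((4 + 157) + (-733 + (-66)² - 115*(-66))) = 1/(161 + (-733 + 4356 + 7590)) = 1/(161 + 11213) = 1/11374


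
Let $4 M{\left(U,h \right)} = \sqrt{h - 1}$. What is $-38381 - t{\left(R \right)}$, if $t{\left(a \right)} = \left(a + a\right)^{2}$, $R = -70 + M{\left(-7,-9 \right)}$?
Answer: $- \frac{115957}{2} + 140 i \sqrt{10} \approx -57979.0 + 442.72 i$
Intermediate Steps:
$M{\left(U,h \right)} = \frac{\sqrt{-1 + h}}{4}$ ($M{\left(U,h \right)} = \frac{\sqrt{h - 1}}{4} = \frac{\sqrt{-1 + h}}{4}$)
$R = -70 + \frac{i \sqrt{10}}{4}$ ($R = -70 + \frac{\sqrt{-1 - 9}}{4} = -70 + \frac{\sqrt{-10}}{4} = -70 + \frac{i \sqrt{10}}{4} \approx -70.0 + 0.79057 i$)
$t{\left(a \right)} = 4 a^{2}$ ($t{\left(a \right)} = \left(2 a\right)^{2} = 4 a^{2}$)
$-38381 - t{\left(R \right)} = -38381 - 4 \left(-70 + \frac{i \sqrt{10}}{4}\right)^{2}$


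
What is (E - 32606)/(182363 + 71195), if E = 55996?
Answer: 11695/126779 ≈ 0.092247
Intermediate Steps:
(E - 32606)/(182363 + 71195) = (55996 - 32606)/(182363 + 71195) = 23390/253558 = 23390*(1/253558) = 11695/126779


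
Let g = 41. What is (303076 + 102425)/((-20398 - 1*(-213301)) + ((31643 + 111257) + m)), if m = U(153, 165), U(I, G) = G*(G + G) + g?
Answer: 135167/130098 ≈ 1.0390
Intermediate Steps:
U(I, G) = 41 + 2*G**2 (U(I, G) = G*(G + G) + 41 = G*(2*G) + 41 = 2*G**2 + 41 = 41 + 2*G**2)
m = 54491 (m = 41 + 2*165**2 = 41 + 2*27225 = 41 + 54450 = 54491)
(303076 + 102425)/((-20398 - 1*(-213301)) + ((31643 + 111257) + m)) = (303076 + 102425)/((-20398 - 1*(-213301)) + ((31643 + 111257) + 54491)) = 405501/((-20398 + 213301) + (142900 + 54491)) = 405501/(192903 + 197391) = 405501/390294 = 405501*(1/390294) = 135167/130098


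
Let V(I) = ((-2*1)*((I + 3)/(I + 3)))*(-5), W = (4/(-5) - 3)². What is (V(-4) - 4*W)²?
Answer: 1425636/625 ≈ 2281.0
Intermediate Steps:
W = 361/25 (W = (4*(-⅕) - 3)² = (-⅘ - 3)² = (-19/5)² = 361/25 ≈ 14.440)
V(I) = 10 (V(I) = -2*(3 + I)/(3 + I)*(-5) = -2*1*(-5) = -2*(-5) = 10)
(V(-4) - 4*W)² = (10 - 4*361/25)² = (10 - 1444/25)² = (-1194/25)² = 1425636/625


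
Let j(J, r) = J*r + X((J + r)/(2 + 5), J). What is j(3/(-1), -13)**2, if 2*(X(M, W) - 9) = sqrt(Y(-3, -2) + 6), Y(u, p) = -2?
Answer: 2401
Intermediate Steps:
X(M, W) = 10 (X(M, W) = 9 + sqrt(-2 + 6)/2 = 9 + sqrt(4)/2 = 9 + (1/2)*2 = 9 + 1 = 10)
j(J, r) = 10 + J*r (j(J, r) = J*r + 10 = 10 + J*r)
j(3/(-1), -13)**2 = (10 + (3/(-1))*(-13))**2 = (10 + (3*(-1))*(-13))**2 = (10 - 3*(-13))**2 = (10 + 39)**2 = 49**2 = 2401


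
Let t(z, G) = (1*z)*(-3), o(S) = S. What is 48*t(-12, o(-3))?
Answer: 1728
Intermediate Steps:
t(z, G) = -3*z (t(z, G) = z*(-3) = -3*z)
48*t(-12, o(-3)) = 48*(-3*(-12)) = 48*36 = 1728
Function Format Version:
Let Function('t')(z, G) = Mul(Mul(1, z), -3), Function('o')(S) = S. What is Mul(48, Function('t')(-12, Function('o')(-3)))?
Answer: 1728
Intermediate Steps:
Function('t')(z, G) = Mul(-3, z) (Function('t')(z, G) = Mul(z, -3) = Mul(-3, z))
Mul(48, Function('t')(-12, Function('o')(-3))) = Mul(48, Mul(-3, -12)) = Mul(48, 36) = 1728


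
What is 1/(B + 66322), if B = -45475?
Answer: 1/20847 ≈ 4.7969e-5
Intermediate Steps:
1/(B + 66322) = 1/(-45475 + 66322) = 1/20847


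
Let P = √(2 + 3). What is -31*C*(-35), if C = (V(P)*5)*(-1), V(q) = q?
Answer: -5425*√5 ≈ -12131.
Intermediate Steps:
P = √5 ≈ 2.2361
C = -5*√5 (C = (√5*5)*(-1) = (5*√5)*(-1) = -5*√5 ≈ -11.180)
-31*C*(-35) = -(-155)*√5*(-35) = (155*√5)*(-35) = -5425*√5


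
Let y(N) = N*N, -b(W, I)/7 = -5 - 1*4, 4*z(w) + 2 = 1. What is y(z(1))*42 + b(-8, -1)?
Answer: 525/8 ≈ 65.625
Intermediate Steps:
z(w) = -1/4 (z(w) = -1/2 + (1/4)*1 = -1/2 + 1/4 = -1/4)
b(W, I) = 63 (b(W, I) = -7*(-5 - 1*4) = -7*(-5 - 4) = -7*(-9) = 63)
y(N) = N**2
y(z(1))*42 + b(-8, -1) = (-1/4)**2*42 + 63 = (1/16)*42 + 63 = 21/8 + 63 = 525/8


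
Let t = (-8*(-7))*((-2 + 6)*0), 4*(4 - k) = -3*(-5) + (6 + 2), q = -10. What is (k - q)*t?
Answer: 0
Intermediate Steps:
k = -7/4 (k = 4 - (-3*(-5) + (6 + 2))/4 = 4 - (15 + 8)/4 = 4 - ¼*23 = 4 - 23/4 = -7/4 ≈ -1.7500)
t = 0 (t = 56*(4*0) = 56*0 = 0)
(k - q)*t = (-7/4 - 1*(-10))*0 = (-7/4 + 10)*0 = (33/4)*0 = 0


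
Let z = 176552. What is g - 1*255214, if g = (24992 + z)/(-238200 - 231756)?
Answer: -29984888032/117489 ≈ -2.5521e+5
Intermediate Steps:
g = -50386/117489 (g = (24992 + 176552)/(-238200 - 231756) = 201544/(-469956) = 201544*(-1/469956) = -50386/117489 ≈ -0.42886)
g - 1*255214 = -50386/117489 - 1*255214 = -50386/117489 - 255214 = -29984888032/117489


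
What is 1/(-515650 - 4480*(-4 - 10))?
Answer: -1/452930 ≈ -2.2078e-6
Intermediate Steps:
1/(-515650 - 4480*(-4 - 10)) = 1/(-515650 - 4480*(-14)) = 1/(-515650 + 62720) = 1/(-452930) = -1/452930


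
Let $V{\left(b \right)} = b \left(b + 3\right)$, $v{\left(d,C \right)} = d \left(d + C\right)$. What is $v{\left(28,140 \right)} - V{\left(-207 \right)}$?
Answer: $-37524$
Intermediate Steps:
$v{\left(d,C \right)} = d \left(C + d\right)$
$V{\left(b \right)} = b \left(3 + b\right)$
$v{\left(28,140 \right)} - V{\left(-207 \right)} = 28 \left(140 + 28\right) - - 207 \left(3 - 207\right) = 28 \cdot 168 - \left(-207\right) \left(-204\right) = 4704 - 42228 = -37524$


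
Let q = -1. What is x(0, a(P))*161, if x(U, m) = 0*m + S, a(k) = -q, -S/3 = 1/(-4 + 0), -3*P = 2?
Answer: 483/4 ≈ 120.75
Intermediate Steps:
P = -⅔ (P = -⅓*2 = -⅔ ≈ -0.66667)
S = ¾ (S = -3/(-4 + 0) = -3/(-4) = -3*(-¼) = ¾ ≈ 0.75000)
a(k) = 1 (a(k) = -1*(-1) = 1)
x(U, m) = ¾ (x(U, m) = 0*m + ¾ = 0 + ¾ = ¾)
x(0, a(P))*161 = (¾)*161 = 483/4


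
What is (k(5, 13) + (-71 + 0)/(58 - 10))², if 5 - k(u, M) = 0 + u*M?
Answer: 8708401/2304 ≈ 3779.7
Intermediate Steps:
k(u, M) = 5 - M*u (k(u, M) = 5 - (0 + u*M) = 5 - (0 + M*u) = 5 - M*u)
(k(5, 13) + (-71 + 0)/(58 - 10))² = ((5 - 1*13*5) + (-71 + 0)/(58 - 10))² = ((5 - 65) - 71/48)² = (-60 - 71*1/48)² = (-60 - 71/48)² = (-2951/48)² = 8708401/2304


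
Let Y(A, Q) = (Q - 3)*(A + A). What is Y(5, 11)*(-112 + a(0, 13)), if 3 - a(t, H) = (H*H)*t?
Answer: -8720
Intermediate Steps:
a(t, H) = 3 - t*H² (a(t, H) = 3 - H*H*t = 3 - H²*t = 3 - t*H²)
Y(A, Q) = 2*A*(-3 + Q) (Y(A, Q) = (-3 + Q)*(2*A) = 2*A*(-3 + Q))
Y(5, 11)*(-112 + a(0, 13)) = (2*5*(-3 + 11))*(-112 + (3 - 1*0*13²)) = (2*5*8)*(-112 + (3 - 1*0*169)) = 80*(-112 + (3 + 0)) = 80*(-112 + 3) = 80*(-109) = -8720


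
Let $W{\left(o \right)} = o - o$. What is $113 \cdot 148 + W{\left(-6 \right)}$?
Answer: $16724$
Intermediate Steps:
$W{\left(o \right)} = 0$
$113 \cdot 148 + W{\left(-6 \right)} = 113 \cdot 148 + 0 = 16724 + 0 = 16724$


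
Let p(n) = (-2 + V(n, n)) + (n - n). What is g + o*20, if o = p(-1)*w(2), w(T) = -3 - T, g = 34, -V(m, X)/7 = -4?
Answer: -2566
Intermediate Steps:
V(m, X) = 28 (V(m, X) = -7*(-4) = 28)
p(n) = 26 (p(n) = (-2 + 28) + (n - n) = 26 + 0 = 26)
o = -130 (o = 26*(-3 - 1*2) = 26*(-3 - 2) = 26*(-5) = -130)
g + o*20 = 34 - 130*20 = 34 - 2600 = -2566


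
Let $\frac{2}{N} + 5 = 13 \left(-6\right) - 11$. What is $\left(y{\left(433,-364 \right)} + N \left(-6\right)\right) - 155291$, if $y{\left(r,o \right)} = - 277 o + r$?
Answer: $- \frac{2539404}{47} \approx -54030.0$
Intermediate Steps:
$y{\left(r,o \right)} = r - 277 o$
$N = - \frac{1}{47}$ ($N = \frac{2}{-5 + \left(13 \left(-6\right) - 11\right)} = \frac{2}{-5 - 89} = \frac{2}{-94} = 2 \left(- \frac{1}{94}\right) = - \frac{1}{47} \approx -0.021277$)
$\left(y{\left(433,-364 \right)} + N \left(-6\right)\right) - 155291 = \left(\left(433 - -100828\right) - - \frac{6}{47}\right) - 155291 = \left(\left(433 + 100828\right) + \frac{6}{47}\right) - 155291 = \left(101261 + \frac{6}{47}\right) - 155291 = \frac{4759273}{47} - 155291 = - \frac{2539404}{47}$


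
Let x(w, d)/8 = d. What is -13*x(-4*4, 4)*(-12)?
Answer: 4992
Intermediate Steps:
x(w, d) = 8*d
-13*x(-4*4, 4)*(-12) = -104*4*(-12) = -13*32*(-12) = -416*(-12) = 4992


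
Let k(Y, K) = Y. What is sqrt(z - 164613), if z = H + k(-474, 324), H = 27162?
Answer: 15*I*sqrt(613) ≈ 371.38*I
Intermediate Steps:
z = 26688 (z = 27162 - 474 = 26688)
sqrt(z - 164613) = sqrt(26688 - 164613) = sqrt(-137925) = 15*I*sqrt(613)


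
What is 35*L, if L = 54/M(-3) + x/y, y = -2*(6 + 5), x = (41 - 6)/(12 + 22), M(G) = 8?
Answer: 87745/374 ≈ 234.61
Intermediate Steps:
x = 35/34 ≈ 1.0294
y = -22 (y = -2*11 = -22)
L = 2507/374 (L = 54/8 + (35/34)/(-22) = 54*(⅛) + (35/34)*(-1/22) = 27/4 - 35/748 = 2507/374 ≈ 6.7032)
35*L = 35*(2507/374) = 87745/374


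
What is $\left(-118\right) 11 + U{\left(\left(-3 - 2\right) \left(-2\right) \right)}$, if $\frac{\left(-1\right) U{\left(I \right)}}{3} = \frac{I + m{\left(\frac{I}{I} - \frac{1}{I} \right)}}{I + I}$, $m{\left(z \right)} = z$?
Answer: $- \frac{259927}{200} \approx -1299.6$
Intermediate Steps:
$U{\left(I \right)} = - \frac{3 \left(1 + I - \frac{1}{I}\right)}{2 I}$ ($U{\left(I \right)} = - 3 \frac{I - \left(\frac{1}{I} - \frac{I}{I}\right)}{I + I} = - 3 \frac{I + \left(1 - \frac{1}{I}\right)}{2 I} = - 3 \left(1 + I - \frac{1}{I}\right) \frac{1}{2 I} = - 3 \frac{1 + I - \frac{1}{I}}{2 I} = - \frac{3 \left(1 + I - \frac{1}{I}\right)}{2 I}$)
$\left(-118\right) 11 + U{\left(\left(-3 - 2\right) \left(-2\right) \right)} = \left(-118\right) 11 + \frac{3 \left(1 - \left(-3 - 2\right) \left(-2\right) - \left(\left(-3 - 2\right) \left(-2\right)\right)^{2}\right)}{2 \cdot 4 \left(-3 - 2\right)^{2}} = -1298 + \frac{3 \left(1 - \left(-5\right) \left(-2\right) - \left(\left(-5\right) \left(-2\right)\right)^{2}\right)}{2 \cdot 100} = -1298 + \frac{3 \left(1 - 10 - 10^{2}\right)}{2 \cdot 100} = -1298 + \frac{3}{2} \cdot \frac{1}{100} \left(1 - 10 - 100\right) = -1298 + \frac{3}{2} \cdot \frac{1}{100} \left(-109\right) = -1298 - \frac{327}{200} = - \frac{259927}{200}$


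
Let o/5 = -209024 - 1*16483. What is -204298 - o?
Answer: 923237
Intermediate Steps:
o = -1127535 (o = 5*(-209024 - 1*16483) = 5*(-209024 - 16483) = 5*(-225507) = -1127535)
-204298 - o = -204298 - 1*(-1127535) = -204298 + 1127535 = 923237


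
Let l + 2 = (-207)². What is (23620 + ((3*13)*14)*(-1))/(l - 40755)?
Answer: 11537/1046 ≈ 11.030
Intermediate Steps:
l = 42847 (l = -2 + (-207)² = -2 + 42849 = 42847)
(23620 + ((3*13)*14)*(-1))/(l - 40755) = (23620 + ((3*13)*14)*(-1))/(42847 - 40755) = (23620 + (39*14)*(-1))/2092 = (23620 + 546*(-1))*(1/2092) = (23620 - 546)*(1/2092) = 23074*(1/2092) = 11537/1046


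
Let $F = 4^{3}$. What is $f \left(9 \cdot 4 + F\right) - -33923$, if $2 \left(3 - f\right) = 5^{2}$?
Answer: $32973$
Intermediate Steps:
$f = - \frac{19}{2}$ ($f = 3 - \frac{5^{2}}{2} = 3 - \frac{25}{2} = - \frac{19}{2} \approx -9.5$)
$F = 64$
$f \left(9 \cdot 4 + F\right) - -33923 = - \frac{19 \left(9 \cdot 4 + 64\right)}{2} - -33923 = - \frac{19 \left(36 + 64\right)}{2} + 33923 = \left(- \frac{19}{2}\right) 100 + 33923 = -950 + 33923 = 32973$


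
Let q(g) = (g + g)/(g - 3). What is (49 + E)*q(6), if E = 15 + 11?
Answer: 300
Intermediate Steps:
q(g) = 2*g/(-3 + g) (q(g) = (2*g)/(-3 + g) = 2*g/(-3 + g))
E = 26
(49 + E)*q(6) = (49 + 26)*(2*6/(-3 + 6)) = 75*(2*6/3) = 75*(2*6*(1/3)) = 75*4 = 300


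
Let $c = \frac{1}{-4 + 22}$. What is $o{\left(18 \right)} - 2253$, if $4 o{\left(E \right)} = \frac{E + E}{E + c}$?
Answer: $- \frac{732063}{325} \approx -2252.5$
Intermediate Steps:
$c = \frac{1}{18} \approx 0.055556$
$o{\left(E \right)} = \frac{E}{2 \left(\frac{1}{18} + E\right)}$ ($o{\left(E \right)} = \frac{\left(E + E\right) \frac{1}{E + \frac{1}{18}}}{4} = \frac{2 E \frac{1}{\frac{1}{18} + E}}{4} = \frac{E}{2 \left(\frac{1}{18} + E\right)}$)
$o{\left(18 \right)} - 2253 = 9 \cdot 18 \frac{1}{1 + 18 \cdot 18} - 2253 = 9 \cdot 18 \frac{1}{1 + 324} - 2253 = 9 \cdot 18 \cdot \frac{1}{325} - 2253 = \frac{162}{325} - 2253 = - \frac{732063}{325}$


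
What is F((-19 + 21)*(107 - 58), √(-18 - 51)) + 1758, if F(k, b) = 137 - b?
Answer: 1895 - I*√69 ≈ 1895.0 - 8.3066*I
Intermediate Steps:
F((-19 + 21)*(107 - 58), √(-18 - 51)) + 1758 = (137 - √(-18 - 51)) + 1758 = (137 - √(-69)) + 1758 = (137 - I*√69) + 1758 = 1895 - I*√69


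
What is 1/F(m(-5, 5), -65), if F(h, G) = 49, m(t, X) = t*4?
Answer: 1/49 ≈ 0.020408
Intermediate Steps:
m(t, X) = 4*t
1/F(m(-5, 5), -65) = 1/49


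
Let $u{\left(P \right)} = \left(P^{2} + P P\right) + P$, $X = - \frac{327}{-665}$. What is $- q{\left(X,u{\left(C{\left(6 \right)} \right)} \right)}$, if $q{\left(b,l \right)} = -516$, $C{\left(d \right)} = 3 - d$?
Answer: $516$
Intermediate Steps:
$X = \frac{327}{665}$ ($X = \left(-327\right) \left(- \frac{1}{665}\right) = \frac{327}{665} \approx 0.49173$)
$u{\left(P \right)} = P + 2 P^{2}$ ($u{\left(P \right)} = \left(P^{2} + P^{2}\right) + P = 2 P^{2} + P = P + 2 P^{2}$)
$- q{\left(X,u{\left(C{\left(6 \right)} \right)} \right)} = \left(-1\right) \left(-516\right) = 516$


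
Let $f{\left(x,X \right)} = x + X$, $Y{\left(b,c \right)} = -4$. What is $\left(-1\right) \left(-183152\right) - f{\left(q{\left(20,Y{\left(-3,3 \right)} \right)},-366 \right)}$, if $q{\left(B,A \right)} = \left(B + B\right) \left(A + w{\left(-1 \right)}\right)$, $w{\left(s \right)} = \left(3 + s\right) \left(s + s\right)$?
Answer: $183838$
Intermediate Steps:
$w{\left(s \right)} = 2 s \left(3 + s\right)$ ($w{\left(s \right)} = \left(3 + s\right) 2 s = 2 s \left(3 + s\right)$)
$q{\left(B,A \right)} = 2 B \left(-4 + A\right)$ ($q{\left(B,A \right)} = \left(B + B\right) \left(A + 2 \left(-1\right) \left(3 - 1\right)\right) = 2 B \left(A + 2 \left(-1\right) 2\right) = 2 B \left(A - 4\right) = 2 B \left(-4 + A\right)$)
$f{\left(x,X \right)} = X + x$
$\left(-1\right) \left(-183152\right) - f{\left(q{\left(20,Y{\left(-3,3 \right)} \right)},-366 \right)} = \left(-1\right) \left(-183152\right) - \left(-366 + 2 \cdot 20 \left(-4 - 4\right)\right) = 183152 - \left(-366 + 2 \cdot 20 \left(-8\right)\right) = 183152 - \left(-366 - 320\right) = 183152 - -686 = 183152 + 686 = 183838$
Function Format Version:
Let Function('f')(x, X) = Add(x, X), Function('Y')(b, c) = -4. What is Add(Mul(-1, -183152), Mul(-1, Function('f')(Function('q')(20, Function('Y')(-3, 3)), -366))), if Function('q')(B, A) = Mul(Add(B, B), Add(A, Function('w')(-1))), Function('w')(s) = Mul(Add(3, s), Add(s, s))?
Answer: 183838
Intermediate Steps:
Function('w')(s) = Mul(2, s, Add(3, s)) (Function('w')(s) = Mul(Add(3, s), Mul(2, s)) = Mul(2, s, Add(3, s)))
Function('q')(B, A) = Mul(2, B, Add(-4, A)) (Function('q')(B, A) = Mul(Add(B, B), Add(A, Mul(2, -1, Add(3, -1)))) = Mul(Mul(2, B), Add(A, Mul(2, -1, 2))) = Mul(Mul(2, B), Add(A, -4)) = Mul(Mul(2, B), Add(-4, A)) = Mul(2, B, Add(-4, A)))
Function('f')(x, X) = Add(X, x)
Add(Mul(-1, -183152), Mul(-1, Function('f')(Function('q')(20, Function('Y')(-3, 3)), -366))) = Add(Mul(-1, -183152), Mul(-1, Add(-366, Mul(2, 20, Add(-4, -4))))) = Add(183152, Mul(-1, Add(-366, Mul(2, 20, -8)))) = Add(183152, Mul(-1, Add(-366, -320))) = Add(183152, Mul(-1, -686)) = Add(183152, 686) = 183838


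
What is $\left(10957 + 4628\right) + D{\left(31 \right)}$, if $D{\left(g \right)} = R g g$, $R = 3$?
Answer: $18468$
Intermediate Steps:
$D{\left(g \right)} = 3 g^{2}$ ($D{\left(g \right)} = 3 g g = 3 g^{2}$)
$\left(10957 + 4628\right) + D{\left(31 \right)} = \left(10957 + 4628\right) + 3 \cdot 31^{2} = 15585 + 3 \cdot 961 = 15585 + 2883 = 18468$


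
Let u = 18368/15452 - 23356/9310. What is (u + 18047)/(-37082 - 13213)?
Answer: -324502200101/904418018175 ≈ -0.35880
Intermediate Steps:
u = -23736354/17982265 (u = 18368*(1/15452) - 23356*1/9310 = 4592/3863 - 11678/4655 = -23736354/17982265 ≈ -1.3200)
(u + 18047)/(-37082 - 13213) = (-23736354/17982265 + 18047)/(-37082 - 13213) = (324502200101/17982265)/(-50295) = (324502200101/17982265)*(-1/50295) = -324502200101/904418018175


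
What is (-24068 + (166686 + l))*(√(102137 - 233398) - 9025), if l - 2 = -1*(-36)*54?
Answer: -1304690100 + 144564*I*√131261 ≈ -1.3047e+9 + 5.2375e+7*I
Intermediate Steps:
l = 1946 (l = 2 - 1*(-36)*54 = 2 + 36*54 = 2 + 1944 = 1946)
(-24068 + (166686 + l))*(√(102137 - 233398) - 9025) = (-24068 + (166686 + 1946))*(√(102137 - 233398) - 9025) = (-24068 + 168632)*(√(-131261) - 9025) = 144564*(I*√131261 - 9025) = 144564*(-9025 + I*√131261) = -1304690100 + 144564*I*√131261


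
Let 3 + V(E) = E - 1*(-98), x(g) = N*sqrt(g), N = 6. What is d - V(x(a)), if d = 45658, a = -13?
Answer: 45563 - 6*I*sqrt(13) ≈ 45563.0 - 21.633*I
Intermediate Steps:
x(g) = 6*sqrt(g)
V(E) = 95 + E (V(E) = -3 + (E - 1*(-98)) = -3 + (E + 98) = -3 + (98 + E) = 95 + E)
d - V(x(a)) = 45658 - (95 + 6*sqrt(-13)) = 45658 - (95 + 6*(I*sqrt(13))) = 45658 - (95 + 6*I*sqrt(13)) = 45658 + (-95 - 6*I*sqrt(13)) = 45563 - 6*I*sqrt(13)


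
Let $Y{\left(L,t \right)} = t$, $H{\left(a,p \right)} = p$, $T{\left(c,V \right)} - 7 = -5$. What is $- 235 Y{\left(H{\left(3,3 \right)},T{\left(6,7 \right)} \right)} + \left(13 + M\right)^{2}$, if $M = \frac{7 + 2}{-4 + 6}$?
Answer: $- \frac{655}{4} \approx -163.75$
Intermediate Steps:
$T{\left(c,V \right)} = 2$ ($T{\left(c,V \right)} = 7 - 5 = 2$)
$M = \frac{9}{2} \approx 4.5$
$- 235 Y{\left(H{\left(3,3 \right)},T{\left(6,7 \right)} \right)} + \left(13 + M\right)^{2} = \left(-235\right) 2 + \left(13 + \frac{9}{2}\right)^{2} = -470 + \left(\frac{35}{2}\right)^{2} = -470 + \frac{1225}{4} = - \frac{655}{4}$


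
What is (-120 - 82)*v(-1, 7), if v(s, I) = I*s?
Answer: 1414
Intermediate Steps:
(-120 - 82)*v(-1, 7) = (-120 - 82)*(7*(-1)) = -202*(-7) = 1414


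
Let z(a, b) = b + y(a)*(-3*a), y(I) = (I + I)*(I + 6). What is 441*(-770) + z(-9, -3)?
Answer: -338115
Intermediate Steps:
y(I) = 2*I*(6 + I) (y(I) = (2*I)*(6 + I) = 2*I*(6 + I))
z(a, b) = b - 6*a**2*(6 + a) (z(a, b) = b + (2*a*(6 + a))*(-3*a) = b - 6*a**2*(6 + a))
441*(-770) + z(-9, -3) = 441*(-770) + (-3 - 6*(-9)**2*(6 - 9)) = -339570 + (-3 - 6*81*(-3)) = -339570 + (-3 + 1458) = -339570 + 1455 = -338115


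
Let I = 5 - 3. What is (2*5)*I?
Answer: 20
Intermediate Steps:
I = 2
(2*5)*I = (2*5)*2 = 10*2 = 20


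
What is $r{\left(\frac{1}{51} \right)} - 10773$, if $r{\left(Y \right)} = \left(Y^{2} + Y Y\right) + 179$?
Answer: $- \frac{27554992}{2601} \approx -10594.0$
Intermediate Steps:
$r{\left(Y \right)} = 179 + 2 Y^{2}$ ($r{\left(Y \right)} = \left(Y^{2} + Y^{2}\right) + 179 = 2 Y^{2} + 179 = 179 + 2 Y^{2}$)
$r{\left(\frac{1}{51} \right)} - 10773 = \left(179 + 2 \left(\frac{1}{51}\right)^{2}\right) - 10773 = \left(179 + \frac{2}{2601}\right) - 10773 = \frac{465581}{2601} - 10773 = - \frac{27554992}{2601}$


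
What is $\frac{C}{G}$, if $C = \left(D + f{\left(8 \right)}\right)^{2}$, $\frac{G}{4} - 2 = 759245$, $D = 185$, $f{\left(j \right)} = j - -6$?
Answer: $\frac{39601}{3036988} \approx 0.01304$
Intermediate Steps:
$f{\left(j \right)} = 6 + j$ ($f{\left(j \right)} = j + 6 = 6 + j$)
$G = 3036988$ ($G = 8 + 4 \cdot 759245 = 8 + 3036980 = 3036988$)
$C = 39601$ ($C = \left(185 + \left(6 + 8\right)\right)^{2} = \left(185 + 14\right)^{2} = 199^{2} = 39601$)
$\frac{C}{G} = \frac{39601}{3036988}$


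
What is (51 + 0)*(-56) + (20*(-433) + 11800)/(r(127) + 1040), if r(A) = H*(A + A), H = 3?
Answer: -2571686/901 ≈ -2854.3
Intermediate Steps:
r(A) = 6*A (r(A) = 3*(A + A) = 3*(2*A) = 6*A)
(51 + 0)*(-56) + (20*(-433) + 11800)/(r(127) + 1040) = (51 + 0)*(-56) + (20*(-433) + 11800)/(6*127 + 1040) = 51*(-56) + (-8660 + 11800)/(762 + 1040) = -2856 + 3140/1802 = -2856 + 3140*(1/1802) = -2856 + 1570/901 = -2571686/901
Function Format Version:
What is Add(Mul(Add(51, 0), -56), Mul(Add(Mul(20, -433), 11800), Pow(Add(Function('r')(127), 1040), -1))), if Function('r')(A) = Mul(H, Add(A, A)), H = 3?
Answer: Rational(-2571686, 901) ≈ -2854.3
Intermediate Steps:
Function('r')(A) = Mul(6, A) (Function('r')(A) = Mul(3, Add(A, A)) = Mul(3, Mul(2, A)) = Mul(6, A))
Add(Mul(Add(51, 0), -56), Mul(Add(Mul(20, -433), 11800), Pow(Add(Function('r')(127), 1040), -1))) = Add(Mul(Add(51, 0), -56), Mul(Add(Mul(20, -433), 11800), Pow(Add(Mul(6, 127), 1040), -1))) = Add(Mul(51, -56), Mul(Add(-8660, 11800), Pow(Add(762, 1040), -1))) = Add(-2856, Mul(3140, Pow(1802, -1))) = Add(-2856, Mul(3140, Rational(1, 1802))) = Add(-2856, Rational(1570, 901)) = Rational(-2571686, 901)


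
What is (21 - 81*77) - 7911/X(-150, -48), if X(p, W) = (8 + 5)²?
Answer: -1058415/169 ≈ -6262.8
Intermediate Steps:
X(p, W) = 169 (X(p, W) = 13² = 169)
(21 - 81*77) - 7911/X(-150, -48) = (21 - 81*77) - 7911/169 = (21 - 6237) - 7911/169 = -6216 - 1*7911/169 = -6216 - 7911/169 = -1058415/169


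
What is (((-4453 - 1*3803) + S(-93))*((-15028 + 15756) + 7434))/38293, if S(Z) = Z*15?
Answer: -78771462/38293 ≈ -2057.1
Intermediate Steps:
S(Z) = 15*Z
(((-4453 - 1*3803) + S(-93))*((-15028 + 15756) + 7434))/38293 = (((-4453 - 1*3803) + 15*(-93))*((-15028 + 15756) + 7434))/38293 = (((-4453 - 3803) - 1395)*(728 + 7434))*(1/38293) = ((-8256 - 1395)*8162)*(1/38293) = -9651*8162*(1/38293) = -78771462*1/38293 = -78771462/38293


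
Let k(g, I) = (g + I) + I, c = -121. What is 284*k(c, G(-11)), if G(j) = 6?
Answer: -30956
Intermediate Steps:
k(g, I) = g + 2*I (k(g, I) = (I + g) + I = g + 2*I)
284*k(c, G(-11)) = 284*(-121 + 2*6) = 284*(-121 + 12) = 284*(-109) = -30956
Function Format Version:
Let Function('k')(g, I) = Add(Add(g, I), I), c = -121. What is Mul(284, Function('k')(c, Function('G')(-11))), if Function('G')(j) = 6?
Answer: -30956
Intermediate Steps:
Function('k')(g, I) = Add(g, Mul(2, I)) (Function('k')(g, I) = Add(Add(I, g), I) = Add(g, Mul(2, I)))
Mul(284, Function('k')(c, Function('G')(-11))) = Mul(284, Add(-121, Mul(2, 6))) = Mul(284, Add(-121, 12)) = Mul(284, -109) = -30956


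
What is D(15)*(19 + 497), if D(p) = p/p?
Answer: 516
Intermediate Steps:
D(p) = 1
D(15)*(19 + 497) = 1*(19 + 497) = 1*516 = 516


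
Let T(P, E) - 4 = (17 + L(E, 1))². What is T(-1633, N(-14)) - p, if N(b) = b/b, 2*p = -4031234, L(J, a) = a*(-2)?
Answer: 2015846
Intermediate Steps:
L(J, a) = -2*a
p = -2015617 (p = (½)*(-4031234) = -2015617)
N(b) = 1
T(P, E) = 229 (T(P, E) = 4 + (17 - 2*1)² = 4 + (17 - 2)² = 4 + 15² = 4 + 225 = 229)
T(-1633, N(-14)) - p = 229 - 1*(-2015617) = 229 + 2015617 = 2015846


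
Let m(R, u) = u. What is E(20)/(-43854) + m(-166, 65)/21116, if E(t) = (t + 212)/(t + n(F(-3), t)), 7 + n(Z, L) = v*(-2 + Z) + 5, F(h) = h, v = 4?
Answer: 2649983/463010532 ≈ 0.0057234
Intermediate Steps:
n(Z, L) = -10 + 4*Z (n(Z, L) = -7 + (4*(-2 + Z) + 5) = -7 + ((-8 + 4*Z) + 5) = -7 + (-3 + 4*Z) = -10 + 4*Z)
E(t) = (212 + t)/(-22 + t) (E(t) = (t + 212)/(t + (-10 + 4*(-3))) = (212 + t)/(t + (-10 - 12)) = (212 + t)/(t - 22) = (212 + t)/(-22 + t))
E(20)/(-43854) + m(-166, 65)/21116 = ((212 + 20)/(-22 + 20))/(-43854) + 65/21116 = (232/(-2))*(-1/43854) + 65*(1/21116) = -1/2*232*(-1/43854) + 65/21116 = -116*(-1/43854) + 65/21116 = 58/21927 + 65/21116 = 2649983/463010532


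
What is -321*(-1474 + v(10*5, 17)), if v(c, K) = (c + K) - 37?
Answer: 463524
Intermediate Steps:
v(c, K) = -37 + K + c (v(c, K) = (K + c) - 37 = -37 + K + c)
-321*(-1474 + v(10*5, 17)) = -321*(-1474 + (-37 + 17 + 10*5)) = -321*(-1474 + (-37 + 17 + 50)) = -321*(-1474 + 30) = -321*(-1444) = 463524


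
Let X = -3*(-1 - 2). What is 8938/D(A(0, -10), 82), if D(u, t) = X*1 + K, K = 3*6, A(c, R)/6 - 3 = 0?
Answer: 8938/27 ≈ 331.04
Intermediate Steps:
A(c, R) = 18 (A(c, R) = 18 + 6*0 = 18 + 0 = 18)
X = 9 (X = -3*(-3) = 9)
K = 18
D(u, t) = 27 (D(u, t) = 9*1 + 18 = 9 + 18 = 27)
8938/D(A(0, -10), 82) = 8938/27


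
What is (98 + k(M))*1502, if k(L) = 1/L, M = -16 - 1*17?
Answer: 4855966/33 ≈ 1.4715e+5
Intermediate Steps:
M = -33 (M = -16 - 17 = -33)
(98 + k(M))*1502 = (98 + 1/(-33))*1502 = (98 - 1/33)*1502 = (3233/33)*1502 = 4855966/33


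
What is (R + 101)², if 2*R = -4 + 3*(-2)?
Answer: 9216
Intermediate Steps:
R = -5 (R = (-4 + 3*(-2))/2 = (-4 - 6)/2 = (½)*(-10) = -5)
(R + 101)² = (-5 + 101)² = 96² = 9216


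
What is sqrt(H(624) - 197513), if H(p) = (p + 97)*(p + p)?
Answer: 113*sqrt(55) ≈ 838.03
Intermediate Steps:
H(p) = 2*p*(97 + p) (H(p) = (97 + p)*(2*p) = 2*p*(97 + p))
sqrt(H(624) - 197513) = sqrt(2*624*(97 + 624) - 197513) = sqrt(2*624*721 - 197513) = sqrt(899808 - 197513) = sqrt(702295) = 113*sqrt(55)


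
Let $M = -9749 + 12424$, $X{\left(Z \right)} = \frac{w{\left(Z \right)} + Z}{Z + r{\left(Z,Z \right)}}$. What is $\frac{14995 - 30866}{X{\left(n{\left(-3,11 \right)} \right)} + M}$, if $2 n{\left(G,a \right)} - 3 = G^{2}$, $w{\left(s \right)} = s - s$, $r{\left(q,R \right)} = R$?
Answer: $- \frac{31742}{5351} \approx -5.932$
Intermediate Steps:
$w{\left(s \right)} = 0$
$n{\left(G,a \right)} = \frac{3}{2} + \frac{G^{2}}{2}$
$X{\left(Z \right)} = \frac{1}{2}$ ($X{\left(Z \right)} = \frac{0 + Z}{Z + Z} = \frac{Z}{2 Z} = Z \frac{1}{2 Z} = \frac{1}{2}$)
$M = 2675$
$\frac{14995 - 30866}{X{\left(n{\left(-3,11 \right)} \right)} + M} = \frac{14995 - 30866}{\frac{1}{2} + 2675} = - \frac{15871}{\frac{5351}{2}} = \left(-15871\right) \frac{2}{5351} = - \frac{31742}{5351}$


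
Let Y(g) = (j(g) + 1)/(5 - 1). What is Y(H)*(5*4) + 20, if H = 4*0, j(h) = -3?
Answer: 10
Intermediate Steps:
H = 0
Y(g) = -1/2 (Y(g) = (-3 + 1)/(5 - 1) = -2/4 = -2*1/4 = -1/2)
Y(H)*(5*4) + 20 = -5*4/2 + 20 = -1/2*20 + 20 = -10 + 20 = 10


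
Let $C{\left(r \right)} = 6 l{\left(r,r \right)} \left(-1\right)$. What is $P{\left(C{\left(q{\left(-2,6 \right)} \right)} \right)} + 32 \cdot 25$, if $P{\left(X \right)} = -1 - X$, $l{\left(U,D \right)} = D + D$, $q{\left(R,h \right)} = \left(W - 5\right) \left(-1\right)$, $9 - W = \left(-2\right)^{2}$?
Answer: $799$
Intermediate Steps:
$W = 5$ ($W = 9 - \left(-2\right)^{2} = 9 - 4 = 5$)
$q{\left(R,h \right)} = 0$ ($q{\left(R,h \right)} = \left(5 - 5\right) \left(-1\right) = 0 \left(-1\right) = 0$)
$l{\left(U,D \right)} = 2 D$
$C{\left(r \right)} = - 12 r$ ($C{\left(r \right)} = 6 \cdot 2 r \left(-1\right) = 12 r \left(-1\right) = - 12 r$)
$P{\left(C{\left(q{\left(-2,6 \right)} \right)} \right)} + 32 \cdot 25 = \left(-1 - \left(-12\right) 0\right) + 32 \cdot 25 = \left(-1 - 0\right) + 800 = \left(-1 + 0\right) + 800 = -1 + 800 = 799$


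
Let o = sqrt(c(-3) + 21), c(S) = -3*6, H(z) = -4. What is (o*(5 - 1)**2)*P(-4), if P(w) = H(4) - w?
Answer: 0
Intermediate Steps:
P(w) = -4 - w
c(S) = -18
o = sqrt(3) (o = sqrt(-18 + 21) = sqrt(3) ≈ 1.7320)
(o*(5 - 1)**2)*P(-4) = (sqrt(3)*(5 - 1)**2)*(-4 - 1*(-4)) = (sqrt(3)*4**2)*(-4 + 4) = (sqrt(3)*16)*0 = (16*sqrt(3))*0 = 0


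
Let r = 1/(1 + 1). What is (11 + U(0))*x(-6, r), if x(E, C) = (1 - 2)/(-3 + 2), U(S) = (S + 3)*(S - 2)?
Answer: 5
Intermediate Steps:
U(S) = (-2 + S)*(3 + S) (U(S) = (3 + S)*(-2 + S) = (-2 + S)*(3 + S))
r = 1/2 ≈ 0.50000
x(E, C) = 1 (x(E, C) = -1/(-1) = -1*(-1) = 1)
(11 + U(0))*x(-6, r) = (11 + (-6 + 0 + 0**2))*1 = (11 + (-6 + 0 + 0))*1 = (11 - 6)*1 = 5*1 = 5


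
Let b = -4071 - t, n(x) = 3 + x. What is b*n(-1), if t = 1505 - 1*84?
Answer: -10984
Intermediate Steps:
t = 1421 (t = 1505 - 84 = 1421)
b = -5492 (b = -4071 - 1*1421 = -4071 - 1421 = -5492)
b*n(-1) = -5492*(3 - 1) = -5492*2 = -10984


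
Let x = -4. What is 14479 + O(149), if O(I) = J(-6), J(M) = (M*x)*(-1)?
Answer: 14455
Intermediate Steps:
J(M) = 4*M (J(M) = (M*(-4))*(-1) = -4*M*(-1) = 4*M)
O(I) = -24 (O(I) = 4*(-6) = -24)
14479 + O(149) = 14479 - 24 = 14455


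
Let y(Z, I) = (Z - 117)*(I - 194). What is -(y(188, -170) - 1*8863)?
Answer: 34707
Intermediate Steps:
y(Z, I) = (-194 + I)*(-117 + Z) (y(Z, I) = (-117 + Z)*(-194 + I) = (-194 + I)*(-117 + Z))
-(y(188, -170) - 1*8863) = -((22698 - 194*188 - 117*(-170) - 170*188) - 1*8863) = -((22698 - 36472 + 19890 - 31960) - 8863) = -(-25844 - 8863) = -1*(-34707) = 34707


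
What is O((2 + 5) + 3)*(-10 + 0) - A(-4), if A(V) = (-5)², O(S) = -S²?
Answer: 975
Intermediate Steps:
A(V) = 25
O((2 + 5) + 3)*(-10 + 0) - A(-4) = (-((2 + 5) + 3)²)*(-10 + 0) - 1*25 = -(7 + 3)²*(-10) - 25 = -1*10²*(-10) - 25 = -1*100*(-10) - 25 = -100*(-10) - 25 = 1000 - 25 = 975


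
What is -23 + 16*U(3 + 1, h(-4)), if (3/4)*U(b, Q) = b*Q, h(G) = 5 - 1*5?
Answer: -23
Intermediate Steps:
h(G) = 0 (h(G) = 5 - 5 = 0)
U(b, Q) = 4*Q*b/3 (U(b, Q) = 4*(b*Q)/3 = 4*(Q*b)/3 = 4*Q*b/3)
-23 + 16*U(3 + 1, h(-4)) = -23 + 16*((4/3)*0*(3 + 1)) = -23 + 16*((4/3)*0*4) = -23 + 16*0 = -23 + 0 = -23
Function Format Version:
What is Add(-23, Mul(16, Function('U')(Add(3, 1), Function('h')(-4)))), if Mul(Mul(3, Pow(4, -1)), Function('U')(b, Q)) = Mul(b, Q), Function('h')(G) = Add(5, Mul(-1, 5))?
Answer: -23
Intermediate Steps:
Function('h')(G) = 0 (Function('h')(G) = Add(5, -5) = 0)
Function('U')(b, Q) = Mul(Rational(4, 3), Q, b) (Function('U')(b, Q) = Mul(Rational(4, 3), Mul(b, Q)) = Mul(Rational(4, 3), Mul(Q, b)) = Mul(Rational(4, 3), Q, b))
Add(-23, Mul(16, Function('U')(Add(3, 1), Function('h')(-4)))) = Add(-23, Mul(16, Mul(Rational(4, 3), 0, Add(3, 1)))) = Add(-23, Mul(16, Mul(Rational(4, 3), 0, 4))) = Add(-23, Mul(16, 0)) = Add(-23, 0) = -23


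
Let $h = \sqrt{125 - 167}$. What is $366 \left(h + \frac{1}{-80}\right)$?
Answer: $- \frac{183}{40} + 366 i \sqrt{42} \approx -4.575 + 2371.9 i$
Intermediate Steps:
$h = i \sqrt{42}$ ($h = \sqrt{-42} = i \sqrt{42} \approx 6.4807 i$)
$366 \left(h + \frac{1}{-80}\right) = 366 \left(i \sqrt{42} + \frac{1}{-80}\right) = 366 \left(i \sqrt{42} - \frac{1}{80}\right) = 366 \left(- \frac{1}{80} + i \sqrt{42}\right) = - \frac{183}{40} + 366 i \sqrt{42}$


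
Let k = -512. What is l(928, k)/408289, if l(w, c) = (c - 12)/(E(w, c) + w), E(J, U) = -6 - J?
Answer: 262/1224867 ≈ 0.00021390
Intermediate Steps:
l(w, c) = 2 - c/6 (l(w, c) = (c - 12)/((-6 - w) + w) = (-12 + c)/(-6) = (-12 + c)*(-⅙) = 2 - c/6)
l(928, k)/408289 = (2 - ⅙*(-512))/408289 = (2 + 256/3)*(1/408289) = (262/3)*(1/408289) = 262/1224867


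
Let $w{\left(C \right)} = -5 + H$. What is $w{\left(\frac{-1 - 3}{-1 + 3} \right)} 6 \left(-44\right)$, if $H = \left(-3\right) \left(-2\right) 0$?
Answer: $1320$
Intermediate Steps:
$H = 0$ ($H = 6 \cdot 0 = 0$)
$w{\left(C \right)} = -5$ ($w{\left(C \right)} = -5 + 0 = -5$)
$w{\left(\frac{-1 - 3}{-1 + 3} \right)} 6 \left(-44\right) = \left(-5\right) 6 \left(-44\right) = \left(-30\right) \left(-44\right) = 1320$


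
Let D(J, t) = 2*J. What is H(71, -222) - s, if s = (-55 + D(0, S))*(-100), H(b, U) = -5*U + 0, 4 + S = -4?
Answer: -4390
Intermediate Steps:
S = -8 (S = -4 - 4 = -8)
H(b, U) = -5*U
s = 5500 (s = (-55 + 2*0)*(-100) = (-55 + 0)*(-100) = -55*(-100) = 5500)
H(71, -222) - s = -5*(-222) - 1*5500 = 1110 - 5500 = -4390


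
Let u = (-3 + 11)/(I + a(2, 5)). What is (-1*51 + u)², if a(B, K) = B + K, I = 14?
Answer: 1129969/441 ≈ 2562.3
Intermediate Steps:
u = 8/21 (u = (-3 + 11)/(14 + (2 + 5)) = 8/(14 + 7) = 8/21 ≈ 0.38095)
(-1*51 + u)² = (-1*51 + 8/21)² = (-51 + 8/21)² = (-1063/21)² = 1129969/441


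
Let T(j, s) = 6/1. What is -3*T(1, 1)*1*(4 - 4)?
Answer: 0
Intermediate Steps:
T(j, s) = 6 (T(j, s) = 6*1 = 6)
-3*T(1, 1)*1*(4 - 4) = -18*1*(4 - 4) = -18*1*0 = -18*0 = -3*0 = 0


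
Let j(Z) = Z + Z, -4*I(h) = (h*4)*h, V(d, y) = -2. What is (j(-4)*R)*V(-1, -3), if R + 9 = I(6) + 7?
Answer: -608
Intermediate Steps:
I(h) = -h**2 (I(h) = -h*4*h/4 = -4*h*h/4 = -h**2)
j(Z) = 2*Z
R = -38 (R = -9 + (-1*6**2 + 7) = -9 + (-1*36 + 7) = -9 + (-36 + 7) = -9 - 29 = -38)
(j(-4)*R)*V(-1, -3) = ((2*(-4))*(-38))*(-2) = -8*(-38)*(-2) = 304*(-2) = -608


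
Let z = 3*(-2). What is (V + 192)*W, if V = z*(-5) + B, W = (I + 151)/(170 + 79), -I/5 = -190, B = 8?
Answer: 84410/83 ≈ 1017.0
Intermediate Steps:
I = 950 (I = -5*(-190) = 950)
W = 367/83 (W = (950 + 151)/(170 + 79) = 1101/249 = 1101*(1/249) = 367/83 ≈ 4.4217)
z = -6
V = 38 (V = -6*(-5) + 8 = 30 + 8 = 38)
(V + 192)*W = (38 + 192)*(367/83) = 230*(367/83) = 84410/83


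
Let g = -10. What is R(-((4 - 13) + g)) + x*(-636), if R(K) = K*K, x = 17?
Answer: -10451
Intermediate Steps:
R(K) = K²
R(-((4 - 13) + g)) + x*(-636) = (-((4 - 13) - 10))² + 17*(-636) = (-(-9 - 10))² - 10812 = (-1*(-19))² - 10812 = 19² - 10812 = 361 - 10812 = -10451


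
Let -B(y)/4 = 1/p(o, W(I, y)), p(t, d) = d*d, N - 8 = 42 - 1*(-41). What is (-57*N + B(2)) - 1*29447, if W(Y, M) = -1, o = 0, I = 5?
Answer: -34638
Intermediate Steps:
N = 91 (N = 8 + (42 - 1*(-41)) = 8 + (42 + 41) = 8 + 83 = 91)
p(t, d) = d²
B(y) = -4 (B(y) = -4/((-1)²) = -4/1 = -4*1 = -4)
(-57*N + B(2)) - 1*29447 = (-57*91 - 4) - 1*29447 = (-5187 - 4) - 29447 = -5191 - 29447 = -34638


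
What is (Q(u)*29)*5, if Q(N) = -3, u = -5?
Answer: -435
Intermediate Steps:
(Q(u)*29)*5 = -3*29*5 = -87*5 = -435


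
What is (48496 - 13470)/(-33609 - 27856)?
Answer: -35026/61465 ≈ -0.56985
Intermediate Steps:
(48496 - 13470)/(-33609 - 27856) = 35026/(-61465) = 35026*(-1/61465) = -35026/61465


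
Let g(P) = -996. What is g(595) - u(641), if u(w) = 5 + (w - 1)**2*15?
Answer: -6145001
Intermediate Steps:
u(w) = 5 + 15*(-1 + w)**2 (u(w) = 5 + (-1 + w)**2*15 = 5 + 15*(-1 + w)**2)
g(595) - u(641) = -996 - (5 + 15*(-1 + 641)**2) = -996 - (5 + 15*640**2) = -996 - (5 + 15*409600) = -996 - (5 + 6144000) = -996 - 1*6144005 = -996 - 6144005 = -6145001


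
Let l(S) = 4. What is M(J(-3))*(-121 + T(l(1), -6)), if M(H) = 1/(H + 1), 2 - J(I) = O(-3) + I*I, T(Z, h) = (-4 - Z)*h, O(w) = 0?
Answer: 73/6 ≈ 12.167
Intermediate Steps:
T(Z, h) = h*(-4 - Z)
J(I) = 2 - I² (J(I) = 2 - (0 + I*I) = 2 - (0 + I²) = 2 - I²)
M(H) = 1/(1 + H)
M(J(-3))*(-121 + T(l(1), -6)) = (-121 - 1*(-6)*(4 + 4))/(1 + (2 - 1*(-3)²)) = (-121 - 1*(-6)*8)/(1 + (2 - 1*9)) = (-121 + 48)/(1 + (2 - 9)) = -73/(1 - 7) = -73/(-6) = -⅙*(-73) = 73/6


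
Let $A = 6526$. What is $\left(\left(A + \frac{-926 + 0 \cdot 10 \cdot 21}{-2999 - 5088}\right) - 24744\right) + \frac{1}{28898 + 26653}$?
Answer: $- \frac{8184219941953}{449240937} \approx -18218.0$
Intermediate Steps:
$\left(\left(A + \frac{-926 + 0 \cdot 10 \cdot 21}{-2999 - 5088}\right) - 24744\right) + \frac{1}{28898 + 26653} = \left(\left(6526 + \frac{-926 + 0 \cdot 10 \cdot 21}{-2999 - 5088}\right) - 24744\right) + \frac{1}{28898 + 26653} = \left(\left(6526 + \frac{-926 + 0 \cdot 21}{-8087}\right) - 24744\right) + \frac{1}{55551} = \left(\left(6526 + \left(-926 + 0\right) \left(- \frac{1}{8087}\right)\right) - 24744\right) + \frac{1}{55551} = \left(\left(6526 - - \frac{926}{8087}\right) - 24744\right) + \frac{1}{55551} = \left(\left(6526 + \frac{926}{8087}\right) - 24744\right) + \frac{1}{55551} = \left(\frac{52776688}{8087} - 24744\right) + \frac{1}{55551} = - \frac{147328040}{8087} + \frac{1}{55551} = - \frac{8184219941953}{449240937}$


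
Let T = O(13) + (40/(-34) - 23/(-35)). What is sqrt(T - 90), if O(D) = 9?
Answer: 2*I*sqrt(7214970)/595 ≈ 9.0288*I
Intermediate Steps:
T = 5046/595 (T = 9 + (40/(-34) - 23/(-35)) = 9 + (40*(-1/34) - 23*(-1/35)) = 9 + (-20/17 + 23/35) = 9 - 309/595 = 5046/595 ≈ 8.4807)
sqrt(T - 90) = sqrt(5046/595 - 90) = sqrt(-48504/595) = 2*I*sqrt(7214970)/595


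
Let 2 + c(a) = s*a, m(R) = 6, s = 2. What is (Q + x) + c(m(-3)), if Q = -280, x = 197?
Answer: -73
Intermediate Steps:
c(a) = -2 + 2*a
(Q + x) + c(m(-3)) = (-280 + 197) + (-2 + 2*6) = -83 + (-2 + 12) = -83 + 10 = -73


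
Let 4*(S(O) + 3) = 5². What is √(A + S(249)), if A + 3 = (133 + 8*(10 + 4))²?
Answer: √240101/2 ≈ 245.00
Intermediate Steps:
A = 60022 (A = -3 + (133 + 8*(10 + 4))² = -3 + (133 + 8*14)² = -3 + (133 + 112)² = -3 + 245² = -3 + 60025 = 60022)
S(O) = 13/4 (S(O) = -3 + (¼)*5² = -3 + (¼)*25 = -3 + 25/4 = 13/4)
√(A + S(249)) = √(60022 + 13/4) = √(240101/4) = √240101/2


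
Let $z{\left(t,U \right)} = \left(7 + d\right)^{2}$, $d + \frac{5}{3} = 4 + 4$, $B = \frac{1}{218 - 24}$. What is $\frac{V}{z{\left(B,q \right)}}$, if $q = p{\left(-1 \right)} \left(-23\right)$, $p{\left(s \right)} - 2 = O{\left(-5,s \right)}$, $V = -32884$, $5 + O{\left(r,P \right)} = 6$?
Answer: $- \frac{73989}{400} \approx -184.97$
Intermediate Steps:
$O{\left(r,P \right)} = 1$ ($O{\left(r,P \right)} = -5 + 6 = 1$)
$B = \frac{1}{194} \approx 0.0051546$
$d = \frac{19}{3}$ ($d = - \frac{5}{3} + \left(4 + 4\right) = - \frac{5}{3} + 8 = \frac{19}{3} \approx 6.3333$)
$p{\left(s \right)} = 3$ ($p{\left(s \right)} = 2 + 1 = 3$)
$q = -69$ ($q = 3 \left(-23\right) = -69$)
$z{\left(t,U \right)} = \frac{1600}{9}$ ($z{\left(t,U \right)} = \left(7 + \frac{19}{3}\right)^{2} = \left(\frac{40}{3}\right)^{2} = \frac{1600}{9}$)
$\frac{V}{z{\left(B,q \right)}} = - \frac{32884}{\frac{1600}{9}} = \left(-32884\right) \frac{9}{1600} = - \frac{73989}{400}$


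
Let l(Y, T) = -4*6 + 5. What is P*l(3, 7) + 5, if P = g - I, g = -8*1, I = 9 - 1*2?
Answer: 290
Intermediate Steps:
I = 7 (I = 9 - 2 = 7)
g = -8
P = -15 (P = -8 - 1*7 = -8 - 7 = -15)
l(Y, T) = -19 (l(Y, T) = -24 + 5 = -19)
P*l(3, 7) + 5 = -15*(-19) + 5 = 285 + 5 = 290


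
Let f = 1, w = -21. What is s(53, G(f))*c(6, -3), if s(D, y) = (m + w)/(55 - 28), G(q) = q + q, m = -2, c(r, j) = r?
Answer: -46/9 ≈ -5.1111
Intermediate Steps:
G(q) = 2*q
s(D, y) = -23/27 (s(D, y) = (-2 - 21)/(55 - 28) = -23/27)
s(53, G(f))*c(6, -3) = -23/27*6 = -46/9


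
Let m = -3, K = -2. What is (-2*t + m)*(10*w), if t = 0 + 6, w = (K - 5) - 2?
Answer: 1350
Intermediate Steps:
w = -9 (w = (-2 - 5) - 2 = -7 - 2 = -9)
t = 6
(-2*t + m)*(10*w) = (-2*6 - 3)*(10*(-9)) = (-12 - 3)*(-90) = -15*(-90) = 1350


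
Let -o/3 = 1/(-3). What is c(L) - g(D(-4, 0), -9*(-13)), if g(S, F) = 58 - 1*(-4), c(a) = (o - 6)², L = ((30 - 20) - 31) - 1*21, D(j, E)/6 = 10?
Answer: -37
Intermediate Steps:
o = 1 (o = -3/(-3) = -3*(-⅓) = 1)
D(j, E) = 60 (D(j, E) = 6*10 = 60)
L = -42 (L = (10 - 31) - 21 = -21 - 21 = -42)
c(a) = 25 (c(a) = (1 - 6)² = (-5)² = 25)
g(S, F) = 62 (g(S, F) = 58 + 4 = 62)
c(L) - g(D(-4, 0), -9*(-13)) = 25 - 1*62 = 25 - 62 = -37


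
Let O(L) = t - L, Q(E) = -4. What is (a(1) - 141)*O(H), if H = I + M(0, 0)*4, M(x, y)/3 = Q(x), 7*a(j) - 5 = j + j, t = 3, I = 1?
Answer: -7000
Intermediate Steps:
a(j) = 5/7 + 2*j/7 (a(j) = 5/7 + (j + j)/7 = 5/7 + (2*j)/7 = 5/7 + 2*j/7)
M(x, y) = -12 (M(x, y) = 3*(-4) = -12)
H = -47 (H = 1 - 12*4 = 1 - 48 = -47)
O(L) = 3 - L
(a(1) - 141)*O(H) = ((5/7 + (2/7)*1) - 141)*(3 - 1*(-47)) = ((5/7 + 2/7) - 141)*(3 + 47) = (1 - 141)*50 = -140*50 = -7000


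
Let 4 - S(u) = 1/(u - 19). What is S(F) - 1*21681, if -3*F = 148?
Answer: -4443782/205 ≈ -21677.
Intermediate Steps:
F = -148/3 (F = -⅓*148 = -148/3 ≈ -49.333)
S(u) = 4 - 1/(-19 + u) (S(u) = 4 - 1/(u - 19) = 4 - 1/(-19 + u))
S(F) - 1*21681 = (-77 + 4*(-148/3))/(-19 - 148/3) - 1*21681 = (-77 - 592/3)/(-205/3) - 21681 = -3/205*(-823/3) - 21681 = 823/205 - 21681 = -4443782/205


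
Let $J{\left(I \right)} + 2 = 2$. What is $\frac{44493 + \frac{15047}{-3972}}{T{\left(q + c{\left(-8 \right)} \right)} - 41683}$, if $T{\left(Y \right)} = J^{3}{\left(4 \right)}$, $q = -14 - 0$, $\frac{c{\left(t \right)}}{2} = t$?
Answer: $- \frac{176711149}{165564876} \approx -1.0673$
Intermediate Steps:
$c{\left(t \right)} = 2 t$
$q = -14$ ($q = -14 + 0 = -14$)
$J{\left(I \right)} = 0$ ($J{\left(I \right)} = -2 + 2 = 0$)
$T{\left(Y \right)} = 0$ ($T{\left(Y \right)} = 0^{3} = 0$)
$\frac{44493 + \frac{15047}{-3972}}{T{\left(q + c{\left(-8 \right)} \right)} - 41683} = \frac{44493 + \frac{15047}{-3972}}{0 - 41683} = \frac{44493 + 15047 \left(- \frac{1}{3972}\right)}{-41683} = \left(44493 - \frac{15047}{3972}\right) \left(- \frac{1}{41683}\right) = \frac{176711149}{3972} \left(- \frac{1}{41683}\right) = - \frac{176711149}{165564876}$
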